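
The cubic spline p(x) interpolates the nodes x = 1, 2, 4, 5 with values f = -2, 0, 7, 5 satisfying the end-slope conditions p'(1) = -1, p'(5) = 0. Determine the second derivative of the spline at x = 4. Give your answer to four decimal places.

-8.1714

Write m_i for p''(x_i). With h_i = 1, 2, 1 and divided differences Δ_i = 2, 7/2, -2, the continuity of p' gives the tridiagonal system
  1·m_0 + 6·m_1 + 2·m_2 = 6(Δ_1 - Δ_0) = 9
  2·m_1 + 6·m_2 + 1·m_3 = 6(Δ_2 - Δ_1) = -33
Clamped end conditions give two more equations: 2h_0·m_0 + h_0·m_1 = 6(Δ_0 - p'(1)) = 18 and h_2·m_2 + 2h_2·m_3 = 6(p'(5) - Δ_2) = 12.
Forward elimination and back-substitution give m_0 = 263/35, m_1 = 104/35, m_2 = -286/35, m_3 = 353/35.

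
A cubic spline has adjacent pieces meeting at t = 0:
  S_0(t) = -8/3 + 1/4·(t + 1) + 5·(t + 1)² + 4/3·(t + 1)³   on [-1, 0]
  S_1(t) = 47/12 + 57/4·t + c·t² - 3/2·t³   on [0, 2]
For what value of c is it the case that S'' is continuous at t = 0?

S_0''(t) = 10 + 8·(t + 1), so S_0''(0) = 18. On the right, S_1''(0) = 2c, so c = 9.

9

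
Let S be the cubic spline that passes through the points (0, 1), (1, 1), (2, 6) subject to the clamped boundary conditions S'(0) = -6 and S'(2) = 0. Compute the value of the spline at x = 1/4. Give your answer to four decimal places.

Write m_i for S''(x_i). With h_i = 1, 1 and divided differences Δ_i = 0, 5, the continuity of S' gives the tridiagonal system
  1·m_0 + 4·m_1 + 1·m_2 = 6(Δ_1 - Δ_0) = 30
Clamped end conditions give two more equations: 2h_0·m_0 + h_0·m_1 = 6(Δ_0 - S'(0)) = 36 and h_1·m_1 + 2h_1·m_2 = 6(S'(2) - Δ_1) = -30.
Solving the tridiagonal system: m_0 = 27/2, m_1 = 9, m_2 = -39/2.
On [0, 1], S(x) = 1 - 6·x + 27/4·x² - 3/4·x³.
With x = 1/4: S(1/4) = -23/256.

-0.0898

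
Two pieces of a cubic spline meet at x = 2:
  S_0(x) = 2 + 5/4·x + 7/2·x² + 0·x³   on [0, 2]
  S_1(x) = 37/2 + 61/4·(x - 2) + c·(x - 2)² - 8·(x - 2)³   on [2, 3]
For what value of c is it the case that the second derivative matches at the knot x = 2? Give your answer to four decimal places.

S_0''(x) = 7 + 0·x, so S_0''(2) = 7. On the right, S_1''(2) = 2c, so c = 7/2.

3.5000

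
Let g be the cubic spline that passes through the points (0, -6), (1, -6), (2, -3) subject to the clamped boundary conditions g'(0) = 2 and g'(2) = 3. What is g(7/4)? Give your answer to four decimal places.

Let σ_i = g''(x_i). Step sizes h_i = 1, 1; slopes of the chords Δ_i = (y_(i+1) - y_i)/h_i = 0, 3.
  1·σ_0 + 4·σ_1 + 1·σ_2 = 6(Δ_1 - Δ_0) = 18
Clamped end conditions give two more equations: 2h_0·σ_0 + h_0·σ_1 = 6(Δ_0 - g'(0)) = -12 and h_1·σ_1 + 2h_1·σ_2 = 6(g'(2) - Δ_1) = 0.
Hence σ_0 = -10, σ_1 = 8, σ_2 = -4.
On [1, 2], g(x) = -6 + 1·(x - 1) + 4·(x - 1)² - 2·(x - 1)³.
With (x - 1) = 3/4: g(7/4) = -123/32.

-3.8438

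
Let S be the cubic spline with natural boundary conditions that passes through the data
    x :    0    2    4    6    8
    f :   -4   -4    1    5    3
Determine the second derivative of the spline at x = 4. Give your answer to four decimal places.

Let m_i = S''(x_i). Step sizes h_i = 2, 2, 2, 2; slopes of the chords Δ_i = (y_(i+1) - y_i)/h_i = 0, 5/2, 2, -1.
  2·m_0 + 8·m_1 + 2·m_2 = 6(Δ_1 - Δ_0) = 15
  2·m_1 + 8·m_2 + 2·m_3 = 6(Δ_2 - Δ_1) = -3
  2·m_2 + 8·m_3 + 2·m_4 = 6(Δ_3 - Δ_2) = -18
Natural end conditions: m_0 = m_4 = 0.
Solving: m_0 = 0, m_1 = 219/112, m_2 = -9/28, m_3 = -243/112, m_4 = 0.

-0.3214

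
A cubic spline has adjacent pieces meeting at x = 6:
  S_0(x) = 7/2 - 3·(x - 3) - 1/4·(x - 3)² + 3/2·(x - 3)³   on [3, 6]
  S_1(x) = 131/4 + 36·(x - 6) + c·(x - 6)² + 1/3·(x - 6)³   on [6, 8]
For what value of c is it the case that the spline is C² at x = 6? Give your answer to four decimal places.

13.2500

S_0''(x) = -1/2 + 9·(x - 3), so S_0''(6) = 53/2. On the right, S_1''(6) = 2c, so c = 53/4.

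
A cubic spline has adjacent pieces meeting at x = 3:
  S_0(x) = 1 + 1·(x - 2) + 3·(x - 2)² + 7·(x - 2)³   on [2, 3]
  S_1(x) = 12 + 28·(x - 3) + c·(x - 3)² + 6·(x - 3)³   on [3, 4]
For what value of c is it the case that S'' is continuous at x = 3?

24

S_0''(x) = 6 + 42·(x - 2), so S_0''(3) = 48. On the right, S_1''(3) = 2c, so c = 24.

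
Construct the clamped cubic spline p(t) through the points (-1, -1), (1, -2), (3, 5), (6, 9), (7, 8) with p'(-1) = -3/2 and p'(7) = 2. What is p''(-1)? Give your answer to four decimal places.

Put M_i = p'' at the i-th knot. Here h = (2, 2, 3, 1) and Δ = (-1/2, 7/2, 4/3, -1), so the interior equations h_(i-1)·M_(i-1) + 2(h_(i-1)+h_i)·M_i + h_i·M_(i+1) = 6(Δ_i − Δ_(i-1)) read
  2·M_0 + 8·M_1 + 2·M_2 = 6(Δ_1 - Δ_0) = 24
  2·M_1 + 10·M_2 + 3·M_3 = 6(Δ_2 - Δ_1) = -13
  3·M_2 + 8·M_3 + 1·M_4 = 6(Δ_3 - Δ_2) = -14
Clamped end conditions give two more equations: 2h_0·M_0 + h_0·M_1 = 6(Δ_0 - p'(-1)) = 6 and h_3·M_3 + 2h_3·M_4 = 6(p'(7) - Δ_3) = 18.
Hence M_0 = -49/288, M_1 = 481/144, M_2 = -343/288, M_3 = -373/144, M_4 = 2965/288.

-0.1701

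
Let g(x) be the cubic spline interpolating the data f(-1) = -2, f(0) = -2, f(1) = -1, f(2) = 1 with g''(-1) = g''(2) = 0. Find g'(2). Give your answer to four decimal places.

2.2000

With M_i denoting the second derivative at x_i, h_i = 1, 1, 1, and Δ_i = (y_(i+1) − y_i)/h_i = 0, 1, 2:
  1·M_0 + 4·M_1 + 1·M_2 = 6(Δ_1 - Δ_0) = 6
  1·M_1 + 4·M_2 + 1·M_3 = 6(Δ_2 - Δ_1) = 6
Natural end conditions: M_0 = M_3 = 0.
Hence M_0 = 0, M_1 = 6/5, M_2 = 6/5, M_3 = 0.
On [1, 2], g'(x) = b_2 + 2c_2·(x - 1) + 3d_2·(x - 1)² with b_2 = Δ_2 - h_2(2M_2 + M_3)/6 = 8/5, c_2 = M_2/2 = 3/5, d_2 = (M_3 - M_2)/(6h_2) = -1/5. So g'(2) = 11/5.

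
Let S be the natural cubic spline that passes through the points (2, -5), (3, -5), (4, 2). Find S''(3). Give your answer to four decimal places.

10.5000

Put M_i = S'' at the i-th knot. Here h = (1, 1) and Δ = (0, 7), so the interior equations h_(i-1)·M_(i-1) + 2(h_(i-1)+h_i)·M_i + h_i·M_(i+1) = 6(Δ_i − Δ_(i-1)) read
  1·M_0 + 4·M_1 + 1·M_2 = 6(Δ_1 - Δ_0) = 42
Natural end conditions: M_0 = M_2 = 0.
Solving: M_0 = 0, M_1 = 21/2, M_2 = 0.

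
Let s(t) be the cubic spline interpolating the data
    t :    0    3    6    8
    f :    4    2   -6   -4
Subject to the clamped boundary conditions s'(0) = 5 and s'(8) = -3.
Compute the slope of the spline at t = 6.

Put M_i = s'' at the i-th knot. Here h = (3, 3, 2) and Δ = (-2/3, -8/3, 1), so the interior equations h_(i-1)·M_(i-1) + 2(h_(i-1)+h_i)·M_i + h_i·M_(i+1) = 6(Δ_i − Δ_(i-1)) read
  3·M_0 + 12·M_1 + 3·M_2 = 6(Δ_1 - Δ_0) = -12
  3·M_1 + 10·M_2 + 2·M_3 = 6(Δ_2 - Δ_1) = 22
Clamped end conditions give two more equations: 2h_0·M_0 + h_0·M_1 = 6(Δ_0 - s'(0)) = -34 and h_2·M_2 + 2h_2·M_3 = 6(s'(8) - Δ_2) = -24.
Solving the tridiagonal system: M_0 = -16/3, M_1 = -2/3, M_2 = 4, M_3 = -8.
On [6, 8], s'(t) = b_2 + 2c_2·(t - 6) + 3d_2·(t - 6)² with b_2 = Δ_2 - h_2(2M_2 + M_3)/6 = 1, c_2 = M_2/2 = 2, d_2 = (M_3 - M_2)/(6h_2) = -1. So s'(6) = 1.

1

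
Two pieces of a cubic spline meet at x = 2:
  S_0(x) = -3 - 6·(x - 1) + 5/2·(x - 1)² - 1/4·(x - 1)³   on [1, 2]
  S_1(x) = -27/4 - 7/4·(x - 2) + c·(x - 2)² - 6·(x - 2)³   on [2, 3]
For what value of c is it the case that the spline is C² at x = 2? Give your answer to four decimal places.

1.7500

S_0''(x) = 5 - 3/2·(x - 1), so S_0''(2) = 7/2. On the right, S_1''(2) = 2c, so c = 7/4.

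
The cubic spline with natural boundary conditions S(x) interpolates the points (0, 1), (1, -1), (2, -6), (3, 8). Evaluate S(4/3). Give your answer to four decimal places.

Write M_i for S''(x_i). With h_i = 1, 1, 1 and divided differences Δ_i = -2, -5, 14, the continuity of S' gives the tridiagonal system
  1·M_0 + 4·M_1 + 1·M_2 = 6(Δ_1 - Δ_0) = -18
  1·M_1 + 4·M_2 + 1·M_3 = 6(Δ_2 - Δ_1) = 114
Natural end conditions: M_0 = M_3 = 0.
Forward elimination and back-substitution give M_0 = 0, M_1 = -62/5, M_2 = 158/5, M_3 = 0.
On [1, 2], S(x) = -1 - 92/15·(x - 1) - 31/5·(x - 1)² + 22/3·(x - 1)³.
With (x - 1) = 1/3: S(4/3) = -1402/405.

-3.4617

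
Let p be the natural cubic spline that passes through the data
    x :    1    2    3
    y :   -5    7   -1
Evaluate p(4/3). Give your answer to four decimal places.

Put M_i = p'' at the i-th knot. Here h = (1, 1) and Δ = (12, -8), so the interior equations h_(i-1)·M_(i-1) + 2(h_(i-1)+h_i)·M_i + h_i·M_(i+1) = 6(Δ_i − Δ_(i-1)) read
  1·M_0 + 4·M_1 + 1·M_2 = 6(Δ_1 - Δ_0) = -120
Natural end conditions: M_0 = M_2 = 0.
Solving the tridiagonal system: M_0 = 0, M_1 = -30, M_2 = 0.
On [1, 2], p(x) = -5 + 17·(x - 1) + 0·(x - 1)² - 5·(x - 1)³.
With (x - 1) = 1/3: p(4/3) = 13/27.

0.4815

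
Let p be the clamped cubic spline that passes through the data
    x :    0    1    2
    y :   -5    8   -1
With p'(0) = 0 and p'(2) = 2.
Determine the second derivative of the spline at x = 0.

73

Write M_i for p''(x_i). With h_i = 1, 1 and divided differences Δ_i = 13, -9, the continuity of p' gives the tridiagonal system
  1·M_0 + 4·M_1 + 1·M_2 = 6(Δ_1 - Δ_0) = -132
Clamped end conditions give two more equations: 2h_0·M_0 + h_0·M_1 = 6(Δ_0 - p'(0)) = 78 and h_1·M_1 + 2h_1·M_2 = 6(p'(2) - Δ_1) = 66.
Hence M_0 = 73, M_1 = -68, M_2 = 67.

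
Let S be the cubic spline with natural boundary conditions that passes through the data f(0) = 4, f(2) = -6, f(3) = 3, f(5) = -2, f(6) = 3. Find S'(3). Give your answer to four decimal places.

5.5376

Write M_i for S''(x_i). With h_i = 2, 1, 2, 1 and divided differences Δ_i = -5, 9, -5/2, 5, the continuity of S' gives the tridiagonal system
  2·M_0 + 6·M_1 + 1·M_2 = 6(Δ_1 - Δ_0) = 84
  1·M_1 + 6·M_2 + 2·M_3 = 6(Δ_2 - Δ_1) = -69
  2·M_2 + 6·M_3 + 1·M_4 = 6(Δ_3 - Δ_2) = 45
Natural end conditions: M_0 = M_4 = 0.
Solving the tridiagonal system: M_0 = 0, M_1 = 532/31, M_2 = -588/31, M_3 = 857/62, M_4 = 0.
On [3, 5], S'(t) = b_2 + 2c_2·(t - 3) + 3d_2·(t - 3)² with b_2 = Δ_2 - h_2(2M_2 + M_3)/6 = 515/93, c_2 = M_2/2 = -294/31, d_2 = (M_3 - M_2)/(6h_2) = 2033/744. So S'(3) = 515/93.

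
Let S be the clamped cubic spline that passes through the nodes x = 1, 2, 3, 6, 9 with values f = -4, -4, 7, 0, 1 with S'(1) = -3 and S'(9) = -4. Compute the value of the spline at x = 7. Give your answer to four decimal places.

With M_i denoting the second derivative at x_i, h_i = 1, 1, 3, 3, and Δ_i = (y_(i+1) − y_i)/h_i = 0, 11, -7/3, 1/3:
  1·M_0 + 4·M_1 + 1·M_2 = 6(Δ_1 - Δ_0) = 66
  1·M_1 + 8·M_2 + 3·M_3 = 6(Δ_2 - Δ_1) = -80
  3·M_2 + 12·M_3 + 3·M_4 = 6(Δ_3 - Δ_2) = 16
Clamped end conditions give two more equations: 2h_0·M_0 + h_0·M_1 = 6(Δ_0 - S'(1)) = 18 and h_3·M_3 + 2h_3·M_4 = 6(S'(9) - Δ_3) = -26.
Forward elimination and back-substitution give M_0 = -37/28, M_1 = 289/14, M_2 = -61/4, M_3 = 299/42, M_4 = -221/28.
On [6, 9], S(x) = 0 - 159/56·(x - 6) + 299/84·(x - 6)² - 1261/1512·(x - 6)³.
With (x - 6) = 1: S(7) = -43/378.

-0.1138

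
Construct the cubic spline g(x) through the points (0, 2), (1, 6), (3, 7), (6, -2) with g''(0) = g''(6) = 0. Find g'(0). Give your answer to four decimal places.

4.5000

Put M_i = g'' at the i-th knot. Here h = (1, 2, 3) and Δ = (4, 1/2, -3), so the interior equations h_(i-1)·M_(i-1) + 2(h_(i-1)+h_i)·M_i + h_i·M_(i+1) = 6(Δ_i − Δ_(i-1)) read
  1·M_0 + 6·M_1 + 2·M_2 = 6(Δ_1 - Δ_0) = -21
  2·M_1 + 10·M_2 + 3·M_3 = 6(Δ_2 - Δ_1) = -21
Natural end conditions: M_0 = M_3 = 0.
Hence M_0 = 0, M_1 = -3, M_2 = -3/2, M_3 = 0.
On [0, 1], g'(x) = b_0 + 2c_0·x + 3d_0·x² with b_0 = Δ_0 - h_0(2M_0 + M_1)/6 = 9/2, c_0 = M_0/2 = 0, d_0 = (M_1 - M_0)/(6h_0) = -1/2. So g'(0) = 9/2.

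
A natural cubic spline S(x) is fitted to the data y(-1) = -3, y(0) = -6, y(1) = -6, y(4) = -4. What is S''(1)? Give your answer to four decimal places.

-0.0645

Put m_i = S'' at the i-th knot. Here h = (1, 1, 3) and Δ = (-3, 0, 2/3), so the interior equations h_(i-1)·m_(i-1) + 2(h_(i-1)+h_i)·m_i + h_i·m_(i+1) = 6(Δ_i − Δ_(i-1)) read
  1·m_0 + 4·m_1 + 1·m_2 = 6(Δ_1 - Δ_0) = 18
  1·m_1 + 8·m_2 + 3·m_3 = 6(Δ_2 - Δ_1) = 4
Natural end conditions: m_0 = m_3 = 0.
Hence m_0 = 0, m_1 = 140/31, m_2 = -2/31, m_3 = 0.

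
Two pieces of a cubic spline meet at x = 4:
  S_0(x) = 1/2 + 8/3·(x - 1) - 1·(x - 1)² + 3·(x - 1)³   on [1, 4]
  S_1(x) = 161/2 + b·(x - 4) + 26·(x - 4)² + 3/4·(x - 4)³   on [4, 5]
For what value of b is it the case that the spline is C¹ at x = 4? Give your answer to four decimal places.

S_0'(x) = 8/3 - 2·(x - 1) + 9·(x - 1)², so S_0'(4) = 233/3. On the right, S_1'(4) = b, so b = 233/3.

77.6667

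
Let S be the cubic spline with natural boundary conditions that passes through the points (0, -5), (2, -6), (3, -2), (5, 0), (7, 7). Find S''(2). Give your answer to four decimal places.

Write M_i for S''(x_i). With h_i = 2, 1, 2, 2 and divided differences Δ_i = -1/2, 4, 1, 7/2, the continuity of S' gives the tridiagonal system
  2·M_0 + 6·M_1 + 1·M_2 = 6(Δ_1 - Δ_0) = 27
  1·M_1 + 6·M_2 + 2·M_3 = 6(Δ_2 - Δ_1) = -18
  2·M_2 + 8·M_3 + 2·M_4 = 6(Δ_3 - Δ_2) = 15
Natural end conditions: M_0 = M_4 = 0.
Forward elimination and back-substitution give M_0 = 0, M_1 = 681/128, M_2 = -315/64, M_3 = 795/256, M_4 = 0.

5.3203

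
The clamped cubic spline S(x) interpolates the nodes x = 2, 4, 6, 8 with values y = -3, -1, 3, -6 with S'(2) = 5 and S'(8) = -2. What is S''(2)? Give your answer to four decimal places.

Put M_i = S'' at the i-th knot. Here h = (2, 2, 2) and Δ = (1, 2, -9/2), so the interior equations h_(i-1)·M_(i-1) + 2(h_(i-1)+h_i)·M_i + h_i·M_(i+1) = 6(Δ_i − Δ_(i-1)) read
  2·M_0 + 8·M_1 + 2·M_2 = 6(Δ_1 - Δ_0) = 6
  2·M_1 + 8·M_2 + 2·M_3 = 6(Δ_2 - Δ_1) = -39
Clamped end conditions give two more equations: 2h_0·M_0 + h_0·M_1 = 6(Δ_0 - S'(2)) = -24 and h_2·M_2 + 2h_2·M_3 = 6(S'(8) - Δ_2) = 15.
Solving: M_0 = -253/30, M_1 = 73/15, M_2 = -241/30, M_3 = 233/30.

-8.4333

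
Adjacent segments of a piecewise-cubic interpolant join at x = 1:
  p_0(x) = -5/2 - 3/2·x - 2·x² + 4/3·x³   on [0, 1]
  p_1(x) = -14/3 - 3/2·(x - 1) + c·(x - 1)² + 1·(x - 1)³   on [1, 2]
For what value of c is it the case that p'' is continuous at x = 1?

2

p_0''(x) = -4 + 8·x, so p_0''(1) = 4. On the right, p_1''(1) = 2c, so c = 2.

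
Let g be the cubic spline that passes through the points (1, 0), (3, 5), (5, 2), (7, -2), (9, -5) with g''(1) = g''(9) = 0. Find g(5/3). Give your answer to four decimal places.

2.2751

Write M_i for g''(x_i). With h_i = 2, 2, 2, 2 and divided differences Δ_i = 5/2, -3/2, -2, -3/2, the continuity of g' gives the tridiagonal system
  2·M_0 + 8·M_1 + 2·M_2 = 6(Δ_1 - Δ_0) = -24
  2·M_1 + 8·M_2 + 2·M_3 = 6(Δ_2 - Δ_1) = -3
  2·M_2 + 8·M_3 + 2·M_4 = 6(Δ_3 - Δ_2) = 3
Natural end conditions: M_0 = M_4 = 0.
Solving: M_0 = 0, M_1 = -345/112, M_2 = 9/28, M_3 = 33/112, M_4 = 0.
On [1, 3], g(x) = 0 + 395/112·(x - 1) + 0·(x - 1)² - 115/448·(x - 1)³.
With (x - 1) = 2/3: g(5/3) = 430/189.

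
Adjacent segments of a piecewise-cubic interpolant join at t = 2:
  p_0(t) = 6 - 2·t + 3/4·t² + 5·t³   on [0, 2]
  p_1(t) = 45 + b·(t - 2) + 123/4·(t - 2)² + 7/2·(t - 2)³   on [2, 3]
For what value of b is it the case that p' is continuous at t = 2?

61

p_0'(t) = -2 + 3/2·t + 15·t², so p_0'(2) = 61. On the right, p_1'(2) = b, so b = 61.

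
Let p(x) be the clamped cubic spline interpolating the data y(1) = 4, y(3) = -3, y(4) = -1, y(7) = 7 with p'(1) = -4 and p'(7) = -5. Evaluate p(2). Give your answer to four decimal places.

With M_i denoting the second derivative at x_i, h_i = 2, 1, 3, and Δ_i = (y_(i+1) − y_i)/h_i = -7/2, 2, 8/3:
  2·M_0 + 6·M_1 + 1·M_2 = 6(Δ_1 - Δ_0) = 33
  1·M_1 + 8·M_2 + 3·M_3 = 6(Δ_2 - Δ_1) = 4
Clamped end conditions give two more equations: 2h_0·M_0 + h_0·M_1 = 6(Δ_0 - p'(1)) = 3 and h_2·M_2 + 2h_2·M_3 = 6(p'(7) - Δ_2) = -46.
Solving: M_0 = -29/14, M_1 = 79/14, M_2 = 23/7, M_3 = -391/42.
On [1, 3], p(x) = 4 - 4·(x - 1) - 29/28·(x - 1)² + 9/14·(x - 1)³.
With (x - 1) = 1: p(2) = -11/28.

-0.3929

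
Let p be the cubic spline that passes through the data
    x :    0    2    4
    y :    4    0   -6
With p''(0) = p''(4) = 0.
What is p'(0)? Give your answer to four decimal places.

-1.7500

Write σ_i for p''(x_i). With h_i = 2, 2 and divided differences Δ_i = -2, -3, the continuity of p' gives the tridiagonal system
  2·σ_0 + 8·σ_1 + 2·σ_2 = 6(Δ_1 - Δ_0) = -6
Natural end conditions: σ_0 = σ_2 = 0.
Hence σ_0 = 0, σ_1 = -3/4, σ_2 = 0.
On [0, 2], p'(x) = b_0 + 2c_0·x + 3d_0·x² with b_0 = Δ_0 - h_0(2σ_0 + σ_1)/6 = -7/4, c_0 = σ_0/2 = 0, d_0 = (σ_1 - σ_0)/(6h_0) = -1/16. So p'(0) = -7/4.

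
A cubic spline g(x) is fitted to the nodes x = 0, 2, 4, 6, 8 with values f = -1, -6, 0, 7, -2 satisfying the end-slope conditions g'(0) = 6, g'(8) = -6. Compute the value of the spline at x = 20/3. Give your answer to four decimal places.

5.3571

With M_i denoting the second derivative at x_i, h_i = 2, 2, 2, 2, and Δ_i = (y_(i+1) − y_i)/h_i = -5/2, 3, 7/2, -9/2:
  2·M_0 + 8·M_1 + 2·M_2 = 6(Δ_1 - Δ_0) = 33
  2·M_1 + 8·M_2 + 2·M_3 = 6(Δ_2 - Δ_1) = 3
  2·M_2 + 8·M_3 + 2·M_4 = 6(Δ_3 - Δ_2) = -48
Clamped end conditions give two more equations: 2h_0·M_0 + h_0·M_1 = 6(Δ_0 - g'(0)) = -51 and h_3·M_3 + 2h_3·M_4 = 6(g'(8) - Δ_3) = -9.
Solving: M_0 = -1899/112, M_1 = 471/56, M_2 = -3/16, M_3 = -345/56, M_4 = 93/112.
On [6, 8], g(x) = 7 - 75/112·(x - 6) - 345/112·(x - 6)² + 261/448·(x - 6)³.
With (x - 6) = 2/3: g(20/3) = 75/14.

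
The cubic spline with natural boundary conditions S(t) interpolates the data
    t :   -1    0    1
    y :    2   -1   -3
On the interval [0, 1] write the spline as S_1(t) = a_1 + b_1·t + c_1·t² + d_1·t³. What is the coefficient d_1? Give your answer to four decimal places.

-0.2500

Let σ_i = S''(x_i). Step sizes h_i = 1, 1; slopes of the chords Δ_i = (y_(i+1) - y_i)/h_i = -3, -2.
  1·σ_0 + 4·σ_1 + 1·σ_2 = 6(Δ_1 - Δ_0) = 6
Natural end conditions: σ_0 = σ_2 = 0.
Solving the tridiagonal system: σ_0 = 0, σ_1 = 3/2, σ_2 = 0.
On [0, 1], with S_1(t) = a_1 + b_1·t + c_1·t² + d_1·t³: c_1 = σ_1/2 = 3/4, d_1 = (σ_2 - σ_1)/(6h_1) = -1/4, b_1 = Δ_1 - h_1(2σ_1 + σ_2)/6 = -5/2.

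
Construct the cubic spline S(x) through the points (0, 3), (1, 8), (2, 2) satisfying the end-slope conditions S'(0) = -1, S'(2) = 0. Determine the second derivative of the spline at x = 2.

35

With M_i denoting the second derivative at x_i, h_i = 1, 1, and Δ_i = (y_(i+1) − y_i)/h_i = 5, -6:
  1·M_0 + 4·M_1 + 1·M_2 = 6(Δ_1 - Δ_0) = -66
Clamped end conditions give two more equations: 2h_0·M_0 + h_0·M_1 = 6(Δ_0 - S'(0)) = 36 and h_1·M_1 + 2h_1·M_2 = 6(S'(2) - Δ_1) = 36.
Hence M_0 = 35, M_1 = -34, M_2 = 35.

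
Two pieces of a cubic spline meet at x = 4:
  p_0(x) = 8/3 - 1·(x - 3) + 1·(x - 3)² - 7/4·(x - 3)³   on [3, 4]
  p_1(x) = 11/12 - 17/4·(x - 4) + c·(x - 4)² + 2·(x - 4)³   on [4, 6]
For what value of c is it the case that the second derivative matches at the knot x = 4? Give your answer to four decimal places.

p_0''(x) = 2 - 21/2·(x - 3), so p_0''(4) = -17/2. On the right, p_1''(4) = 2c, so c = -17/4.

-4.2500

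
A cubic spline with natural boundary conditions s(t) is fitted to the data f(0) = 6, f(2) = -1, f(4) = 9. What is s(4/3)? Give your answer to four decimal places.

Write m_i for s''(x_i). With h_i = 2, 2 and divided differences Δ_i = -7/2, 5, the continuity of s' gives the tridiagonal system
  2·m_0 + 8·m_1 + 2·m_2 = 6(Δ_1 - Δ_0) = 51
Natural end conditions: m_0 = m_2 = 0.
Hence m_0 = 0, m_1 = 51/8, m_2 = 0.
On [0, 2], s(t) = 6 - 45/8·t + 0·t² + 17/32·t³.
With t = 4/3: s(4/3) = -13/54.

-0.2407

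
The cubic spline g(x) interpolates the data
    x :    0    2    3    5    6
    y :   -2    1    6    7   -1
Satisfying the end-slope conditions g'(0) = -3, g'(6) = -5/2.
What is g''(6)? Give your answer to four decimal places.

Write M_i for g''(x_i). With h_i = 2, 1, 2, 1 and divided differences Δ_i = 3/2, 5, 1/2, -8, the continuity of g' gives the tridiagonal system
  2·M_0 + 6·M_1 + 1·M_2 = 6(Δ_1 - Δ_0) = 21
  1·M_1 + 6·M_2 + 2·M_3 = 6(Δ_2 - Δ_1) = -27
  2·M_2 + 6·M_3 + 1·M_4 = 6(Δ_3 - Δ_2) = -51
Clamped end conditions give two more equations: 2h_0·M_0 + h_0·M_1 = 6(Δ_0 - g'(0)) = 27 and h_3·M_3 + 2h_3·M_4 = 6(g'(6) - Δ_3) = 33.
Hence M_0 = 2203/372, M_1 = 154/93, M_2 = -145/186, M_3 = -1115/93, M_4 = 2092/93.

22.4946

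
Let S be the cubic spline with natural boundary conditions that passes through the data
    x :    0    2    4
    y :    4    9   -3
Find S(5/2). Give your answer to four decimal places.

7.3945

Write M_i for S''(x_i). With h_i = 2, 2 and divided differences Δ_i = 5/2, -6, the continuity of S' gives the tridiagonal system
  2·M_0 + 8·M_1 + 2·M_2 = 6(Δ_1 - Δ_0) = -51
Natural end conditions: M_0 = M_2 = 0.
Solving the tridiagonal system: M_0 = 0, M_1 = -51/8, M_2 = 0.
On [2, 4], S(x) = 9 - 7/4·(x - 2) - 51/16·(x - 2)² + 17/32·(x - 2)³.
With (x - 2) = 1/2: S(5/2) = 1893/256.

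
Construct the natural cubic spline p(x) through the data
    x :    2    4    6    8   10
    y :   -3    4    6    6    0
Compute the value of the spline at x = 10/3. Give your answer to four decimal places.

2.1495

Let M_i = p''(x_i). Step sizes h_i = 2, 2, 2, 2; slopes of the chords Δ_i = (y_(i+1) - y_i)/h_i = 7/2, 1, 0, -3.
  2·M_0 + 8·M_1 + 2·M_2 = 6(Δ_1 - Δ_0) = -15
  2·M_1 + 8·M_2 + 2·M_3 = 6(Δ_2 - Δ_1) = -6
  2·M_2 + 8·M_3 + 2·M_4 = 6(Δ_3 - Δ_2) = -18
Natural end conditions: M_0 = M_4 = 0.
Solving the tridiagonal system: M_0 = 0, M_1 = -219/112, M_2 = 9/28, M_3 = -261/112, M_4 = 0.
On [2, 4], p(x) = -3 + 465/112·(x - 2) + 0·(x - 2)² - 73/448·(x - 2)³.
With (x - 2) = 4/3: p(10/3) = 1625/756.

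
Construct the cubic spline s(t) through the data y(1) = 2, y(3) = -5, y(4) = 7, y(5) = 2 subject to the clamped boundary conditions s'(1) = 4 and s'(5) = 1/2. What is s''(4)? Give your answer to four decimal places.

Write M_i for s''(x_i). With h_i = 2, 1, 1 and divided differences Δ_i = -7/2, 12, -5, the continuity of s' gives the tridiagonal system
  2·M_0 + 6·M_1 + 1·M_2 = 6(Δ_1 - Δ_0) = 93
  1·M_1 + 4·M_2 + 1·M_3 = 6(Δ_2 - Δ_1) = -102
Clamped end conditions give two more equations: 2h_0·M_0 + h_0·M_1 = 6(Δ_0 - s'(1)) = -45 and h_2·M_2 + 2h_2·M_3 = 6(s'(5) - Δ_2) = 33.
Solving: M_0 = -298/11, M_1 = 697/22, M_2 = -472/11, M_3 = 835/22.

-42.9091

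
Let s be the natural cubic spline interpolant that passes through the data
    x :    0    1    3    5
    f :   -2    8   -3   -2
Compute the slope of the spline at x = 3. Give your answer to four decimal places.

-5.5909

Write M_i for s''(x_i). With h_i = 1, 2, 2 and divided differences Δ_i = 10, -11/2, 1/2, the continuity of s' gives the tridiagonal system
  1·M_0 + 6·M_1 + 2·M_2 = 6(Δ_1 - Δ_0) = -93
  2·M_1 + 8·M_2 + 2·M_3 = 6(Δ_2 - Δ_1) = 36
Natural end conditions: M_0 = M_3 = 0.
Hence M_0 = 0, M_1 = -204/11, M_2 = 201/22, M_3 = 0.
On [3, 5], s'(x) = b_2 + 2c_2·(x - 3) + 3d_2·(x - 3)² with b_2 = Δ_2 - h_2(2M_2 + M_3)/6 = -123/22, c_2 = M_2/2 = 201/44, d_2 = (M_3 - M_2)/(6h_2) = -67/88. So s'(3) = -123/22.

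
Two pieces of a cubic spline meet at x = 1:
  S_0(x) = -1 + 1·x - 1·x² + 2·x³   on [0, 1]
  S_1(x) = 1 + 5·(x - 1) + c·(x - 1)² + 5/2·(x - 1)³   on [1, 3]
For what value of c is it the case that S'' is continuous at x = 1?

S_0''(x) = -2 + 12·x, so S_0''(1) = 10. On the right, S_1''(1) = 2c, so c = 5.

5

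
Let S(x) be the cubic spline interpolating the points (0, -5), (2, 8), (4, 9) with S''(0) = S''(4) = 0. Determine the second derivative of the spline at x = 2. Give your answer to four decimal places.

With m_i denoting the second derivative at x_i, h_i = 2, 2, and Δ_i = (y_(i+1) − y_i)/h_i = 13/2, 1/2:
  2·m_0 + 8·m_1 + 2·m_2 = 6(Δ_1 - Δ_0) = -36
Natural end conditions: m_0 = m_2 = 0.
Forward elimination and back-substitution give m_0 = 0, m_1 = -9/2, m_2 = 0.

-4.5000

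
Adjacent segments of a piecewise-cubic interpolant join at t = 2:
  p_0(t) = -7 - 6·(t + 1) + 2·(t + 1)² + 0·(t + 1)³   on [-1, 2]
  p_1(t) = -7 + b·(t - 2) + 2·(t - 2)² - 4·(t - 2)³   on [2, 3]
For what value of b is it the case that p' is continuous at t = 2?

6

p_0'(t) = -6 + 4·(t + 1) + 0·(t + 1)², so p_0'(2) = 6. On the right, p_1'(2) = b, so b = 6.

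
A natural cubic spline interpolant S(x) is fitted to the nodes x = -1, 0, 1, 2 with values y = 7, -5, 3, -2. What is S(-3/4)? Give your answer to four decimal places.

2.5469

With σ_i denoting the second derivative at x_i, h_i = 1, 1, 1, and Δ_i = (y_(i+1) − y_i)/h_i = -12, 8, -5:
  1·σ_0 + 4·σ_1 + 1·σ_2 = 6(Δ_1 - Δ_0) = 120
  1·σ_1 + 4·σ_2 + 1·σ_3 = 6(Δ_2 - Δ_1) = -78
Natural end conditions: σ_0 = σ_3 = 0.
Solving the tridiagonal system: σ_0 = 0, σ_1 = 186/5, σ_2 = -144/5, σ_3 = 0.
On [-1, 0], S(x) = 7 - 91/5·(x + 1) + 0·(x + 1)² + 31/5·(x + 1)³.
With (x + 1) = 1/4: S(-3/4) = 163/64.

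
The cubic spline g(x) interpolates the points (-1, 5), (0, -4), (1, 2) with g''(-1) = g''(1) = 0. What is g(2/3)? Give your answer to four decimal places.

-1.1111

Let M_i = g''(x_i). Step sizes h_i = 1, 1; slopes of the chords Δ_i = (y_(i+1) - y_i)/h_i = -9, 6.
  1·M_0 + 4·M_1 + 1·M_2 = 6(Δ_1 - Δ_0) = 90
Natural end conditions: M_0 = M_2 = 0.
Solving the tridiagonal system: M_0 = 0, M_1 = 45/2, M_2 = 0.
On [0, 1], g(x) = -4 - 3/2·x + 45/4·x² - 15/4·x³.
With x = 2/3: g(2/3) = -10/9.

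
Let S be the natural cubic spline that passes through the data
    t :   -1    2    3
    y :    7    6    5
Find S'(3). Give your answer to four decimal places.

-1.0833

Write M_i for S''(x_i). With h_i = 3, 1 and divided differences Δ_i = -1/3, -1, the continuity of S' gives the tridiagonal system
  3·M_0 + 8·M_1 + 1·M_2 = 6(Δ_1 - Δ_0) = -4
Natural end conditions: M_0 = M_2 = 0.
Forward elimination and back-substitution give M_0 = 0, M_1 = -1/2, M_2 = 0.
On [2, 3], S'(t) = b_1 + 2c_1·(t - 2) + 3d_1·(t - 2)² with b_1 = Δ_1 - h_1(2M_1 + M_2)/6 = -5/6, c_1 = M_1/2 = -1/4, d_1 = (M_2 - M_1)/(6h_1) = 1/12. So S'(3) = -13/12.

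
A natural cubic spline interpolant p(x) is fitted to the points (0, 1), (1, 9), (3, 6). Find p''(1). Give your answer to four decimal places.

-9.5000

Let M_i = p''(x_i). Step sizes h_i = 1, 2; slopes of the chords Δ_i = (y_(i+1) - y_i)/h_i = 8, -3/2.
  1·M_0 + 6·M_1 + 2·M_2 = 6(Δ_1 - Δ_0) = -57
Natural end conditions: M_0 = M_2 = 0.
Hence M_0 = 0, M_1 = -19/2, M_2 = 0.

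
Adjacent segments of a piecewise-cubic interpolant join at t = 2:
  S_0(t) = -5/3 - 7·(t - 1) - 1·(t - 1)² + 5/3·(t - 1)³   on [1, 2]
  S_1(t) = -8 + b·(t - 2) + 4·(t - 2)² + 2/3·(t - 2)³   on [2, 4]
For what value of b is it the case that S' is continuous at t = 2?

S_0'(t) = -7 - 2·(t - 1) + 5·(t - 1)², so S_0'(2) = -4. On the right, S_1'(2) = b, so b = -4.

-4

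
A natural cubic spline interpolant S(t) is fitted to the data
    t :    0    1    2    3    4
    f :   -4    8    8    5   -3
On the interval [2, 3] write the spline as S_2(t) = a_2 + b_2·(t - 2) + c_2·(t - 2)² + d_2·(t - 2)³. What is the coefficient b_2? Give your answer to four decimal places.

-2.3750

Put M_i = S'' at the i-th knot. Here h = (1, 1, 1, 1) and Δ = (12, 0, -3, -8), so the interior equations h_(i-1)·M_(i-1) + 2(h_(i-1)+h_i)·M_i + h_i·M_(i+1) = 6(Δ_i − Δ_(i-1)) read
  1·M_0 + 4·M_1 + 1·M_2 = 6(Δ_1 - Δ_0) = -72
  1·M_1 + 4·M_2 + 1·M_3 = 6(Δ_2 - Δ_1) = -18
  1·M_2 + 4·M_3 + 1·M_4 = 6(Δ_3 - Δ_2) = -30
Natural end conditions: M_0 = M_4 = 0.
Forward elimination and back-substitution give M_0 = 0, M_1 = -519/28, M_2 = 15/7, M_3 = -225/28, M_4 = 0.
On [2, 3], with S_2(t) = a_2 + b_2·(t - 2) + c_2·(t - 2)² + d_2·(t - 2)³: c_2 = M_2/2 = 15/14, d_2 = (M_3 - M_2)/(6h_2) = -95/56, b_2 = Δ_2 - h_2(2M_2 + M_3)/6 = -19/8.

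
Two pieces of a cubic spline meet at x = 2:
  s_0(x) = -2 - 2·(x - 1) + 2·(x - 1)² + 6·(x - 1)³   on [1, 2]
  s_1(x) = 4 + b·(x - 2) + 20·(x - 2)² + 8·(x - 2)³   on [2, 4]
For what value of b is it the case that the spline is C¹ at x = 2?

20

s_0'(x) = -2 + 4·(x - 1) + 18·(x - 1)², so s_0'(2) = 20. On the right, s_1'(2) = b, so b = 20.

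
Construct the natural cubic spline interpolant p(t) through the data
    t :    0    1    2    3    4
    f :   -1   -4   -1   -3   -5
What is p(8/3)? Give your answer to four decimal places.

Write M_i for p''(x_i). With h_i = 1, 1, 1, 1 and divided differences Δ_i = -3, 3, -2, -2, the continuity of p' gives the tridiagonal system
  1·M_0 + 4·M_1 + 1·M_2 = 6(Δ_1 - Δ_0) = 36
  1·M_1 + 4·M_2 + 1·M_3 = 6(Δ_2 - Δ_1) = -30
  1·M_2 + 4·M_3 + 1·M_4 = 6(Δ_3 - Δ_2) = 0
Natural end conditions: M_0 = M_4 = 0.
Solving: M_0 = 0, M_1 = 165/14, M_2 = -78/7, M_3 = 39/14, M_4 = 0.
On [2, 3], p(t) = -1 + 5/4·(t - 2) - 39/7·(t - 2)² + 65/28·(t - 2)³.
With (t - 2) = 2/3: p(8/3) = -739/378.

-1.9550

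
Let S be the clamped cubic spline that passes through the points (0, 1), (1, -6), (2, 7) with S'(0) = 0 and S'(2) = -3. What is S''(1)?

63

Put σ_i = S'' at the i-th knot. Here h = (1, 1) and Δ = (-7, 13), so the interior equations h_(i-1)·σ_(i-1) + 2(h_(i-1)+h_i)·σ_i + h_i·σ_(i+1) = 6(Δ_i − Δ_(i-1)) read
  1·σ_0 + 4·σ_1 + 1·σ_2 = 6(Δ_1 - Δ_0) = 120
Clamped end conditions give two more equations: 2h_0·σ_0 + h_0·σ_1 = 6(Δ_0 - S'(0)) = -42 and h_1·σ_1 + 2h_1·σ_2 = 6(S'(2) - Δ_1) = -96.
Forward elimination and back-substitution give σ_0 = -105/2, σ_1 = 63, σ_2 = -159/2.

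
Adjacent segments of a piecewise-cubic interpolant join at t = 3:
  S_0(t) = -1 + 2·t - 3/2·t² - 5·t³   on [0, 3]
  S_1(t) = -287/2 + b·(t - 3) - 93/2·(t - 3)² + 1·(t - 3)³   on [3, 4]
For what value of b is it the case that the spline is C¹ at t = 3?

S_0'(t) = 2 - 3·t - 15·t², so S_0'(3) = -142. On the right, S_1'(3) = b, so b = -142.

-142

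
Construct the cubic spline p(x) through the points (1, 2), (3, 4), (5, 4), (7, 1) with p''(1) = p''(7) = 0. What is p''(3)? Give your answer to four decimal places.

-0.5000

With m_i denoting the second derivative at x_i, h_i = 2, 2, 2, and Δ_i = (y_(i+1) − y_i)/h_i = 1, 0, -3/2:
  2·m_0 + 8·m_1 + 2·m_2 = 6(Δ_1 - Δ_0) = -6
  2·m_1 + 8·m_2 + 2·m_3 = 6(Δ_2 - Δ_1) = -9
Natural end conditions: m_0 = m_3 = 0.
Hence m_0 = 0, m_1 = -1/2, m_2 = -1, m_3 = 0.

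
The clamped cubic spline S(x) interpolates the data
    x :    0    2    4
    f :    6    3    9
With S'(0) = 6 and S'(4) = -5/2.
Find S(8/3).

Put m_i = S'' at the i-th knot. Here h = (2, 2) and Δ = (-3/2, 3), so the interior equations h_(i-1)·m_(i-1) + 2(h_(i-1)+h_i)·m_i + h_i·m_(i+1) = 6(Δ_i − Δ_(i-1)) read
  2·m_0 + 8·m_1 + 2·m_2 = 6(Δ_1 - Δ_0) = 27
Clamped end conditions give two more equations: 2h_0·m_0 + h_0·m_1 = 6(Δ_0 - S'(0)) = -45 and h_1·m_1 + 2h_1·m_2 = 6(S'(4) - Δ_1) = -33.
Hence m_0 = -67/4, m_1 = 11, m_2 = -55/4.
On [2, 4], S(x) = 3 + 1/4·(x - 2) + 11/2·(x - 2)² - 33/16·(x - 2)³.
With (x - 2) = 2/3: S(8/3) = 5.

5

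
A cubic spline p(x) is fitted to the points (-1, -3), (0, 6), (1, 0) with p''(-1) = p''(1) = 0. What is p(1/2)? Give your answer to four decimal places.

With M_i denoting the second derivative at x_i, h_i = 1, 1, and Δ_i = (y_(i+1) − y_i)/h_i = 9, -6:
  1·M_0 + 4·M_1 + 1·M_2 = 6(Δ_1 - Δ_0) = -90
Natural end conditions: M_0 = M_2 = 0.
Solving: M_0 = 0, M_1 = -45/2, M_2 = 0.
On [0, 1], p(x) = 6 + 3/2·x - 45/4·x² + 15/4·x³.
With x = 1/2: p(1/2) = 141/32.

4.4063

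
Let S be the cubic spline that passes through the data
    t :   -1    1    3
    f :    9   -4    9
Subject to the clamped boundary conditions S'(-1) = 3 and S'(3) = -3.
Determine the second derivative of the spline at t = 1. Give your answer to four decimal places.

Let σ_i = S''(x_i). Step sizes h_i = 2, 2; slopes of the chords Δ_i = (y_(i+1) - y_i)/h_i = -13/2, 13/2.
  2·σ_0 + 8·σ_1 + 2·σ_2 = 6(Δ_1 - Δ_0) = 78
Clamped end conditions give two more equations: 2h_0·σ_0 + h_0·σ_1 = 6(Δ_0 - S'(-1)) = -57 and h_1·σ_1 + 2h_1·σ_2 = 6(S'(3) - Δ_1) = -57.
Solving the tridiagonal system: σ_0 = -51/2, σ_1 = 45/2, σ_2 = -51/2.

22.5000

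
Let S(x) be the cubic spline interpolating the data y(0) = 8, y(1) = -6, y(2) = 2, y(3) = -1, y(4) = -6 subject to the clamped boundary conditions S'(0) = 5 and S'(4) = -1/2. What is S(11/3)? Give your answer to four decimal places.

Write M_i for S''(x_i). With h_i = 1, 1, 1, 1 and divided differences Δ_i = -14, 8, -3, -5, the continuity of S' gives the tridiagonal system
  1·M_0 + 4·M_1 + 1·M_2 = 6(Δ_1 - Δ_0) = 132
  1·M_1 + 4·M_2 + 1·M_3 = 6(Δ_2 - Δ_1) = -66
  1·M_2 + 4·M_3 + 1·M_4 = 6(Δ_3 - Δ_2) = -12
Clamped end conditions give two more equations: 2h_0·M_0 + h_0·M_1 = 6(Δ_0 - S'(0)) = -114 and h_3·M_3 + 2h_3·M_4 = 6(S'(4) - Δ_3) = 27.
Solving the tridiagonal system: M_0 = -4967/56, M_1 = 1775/28, M_2 = -263/8, M_3 = 59/28, M_4 = 697/56.
On [3, 4], S(x) = -1 - 871/112·(x - 3) + 59/56·(x - 3)² + 193/112·(x - 3)³.
With (x - 3) = 2/3: S(11/3) = -7871/1512.

-5.2057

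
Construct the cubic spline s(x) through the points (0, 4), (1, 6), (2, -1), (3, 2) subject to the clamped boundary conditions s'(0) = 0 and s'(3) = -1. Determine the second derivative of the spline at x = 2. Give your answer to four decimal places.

Write σ_i for s''(x_i). With h_i = 1, 1, 1 and divided differences Δ_i = 2, -7, 3, the continuity of s' gives the tridiagonal system
  1·σ_0 + 4·σ_1 + 1·σ_2 = 6(Δ_1 - Δ_0) = -54
  1·σ_1 + 4·σ_2 + 1·σ_3 = 6(Δ_2 - Δ_1) = 60
Clamped end conditions give two more equations: 2h_0·σ_0 + h_0·σ_1 = 6(Δ_0 - s'(0)) = 12 and h_2·σ_2 + 2h_2·σ_3 = 6(s'(3) - Δ_2) = -24.
Hence σ_0 = 278/15, σ_1 = -376/15, σ_2 = 416/15, σ_3 = -388/15.

27.7333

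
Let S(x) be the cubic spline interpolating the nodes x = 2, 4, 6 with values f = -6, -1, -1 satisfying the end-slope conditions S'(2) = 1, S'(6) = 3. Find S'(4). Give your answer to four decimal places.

0.8750

Put m_i = S'' at the i-th knot. Here h = (2, 2) and Δ = (5/2, 0), so the interior equations h_(i-1)·m_(i-1) + 2(h_(i-1)+h_i)·m_i + h_i·m_(i+1) = 6(Δ_i − Δ_(i-1)) read
  2·m_0 + 8·m_1 + 2·m_2 = 6(Δ_1 - Δ_0) = -15
Clamped end conditions give two more equations: 2h_0·m_0 + h_0·m_1 = 6(Δ_0 - S'(2)) = 9 and h_1·m_1 + 2h_1·m_2 = 6(S'(6) - Δ_1) = 18.
Hence m_0 = 37/8, m_1 = -19/4, m_2 = 55/8.
On [4, 6], S'(x) = b_1 + 2c_1·(x - 4) + 3d_1·(x - 4)² with b_1 = Δ_1 - h_1(2m_1 + m_2)/6 = 7/8, c_1 = m_1/2 = -19/8, d_1 = (m_2 - m_1)/(6h_1) = 31/32. So S'(4) = 7/8.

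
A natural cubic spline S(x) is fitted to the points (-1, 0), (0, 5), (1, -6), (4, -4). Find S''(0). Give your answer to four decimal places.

Let m_i = S''(x_i). Step sizes h_i = 1, 1, 3; slopes of the chords Δ_i = (y_(i+1) - y_i)/h_i = 5, -11, 2/3.
  1·m_0 + 4·m_1 + 1·m_2 = 6(Δ_1 - Δ_0) = -96
  1·m_1 + 8·m_2 + 3·m_3 = 6(Δ_2 - Δ_1) = 70
Natural end conditions: m_0 = m_3 = 0.
Solving the tridiagonal system: m_0 = 0, m_1 = -838/31, m_2 = 376/31, m_3 = 0.

-27.0323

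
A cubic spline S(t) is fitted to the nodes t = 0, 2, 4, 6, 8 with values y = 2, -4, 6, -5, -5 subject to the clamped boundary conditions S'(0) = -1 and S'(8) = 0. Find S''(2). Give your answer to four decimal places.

With m_i denoting the second derivative at x_i, h_i = 2, 2, 2, 2, and Δ_i = (y_(i+1) − y_i)/h_i = -3, 5, -11/2, 0:
  2·m_0 + 8·m_1 + 2·m_2 = 6(Δ_1 - Δ_0) = 48
  2·m_1 + 8·m_2 + 2·m_3 = 6(Δ_2 - Δ_1) = -63
  2·m_2 + 8·m_3 + 2·m_4 = 6(Δ_3 - Δ_2) = 33
Clamped end conditions give two more equations: 2h_0·m_0 + h_0·m_1 = 6(Δ_0 - S'(0)) = -12 and h_3·m_3 + 2h_3·m_4 = 6(S'(8) - Δ_3) = 0.
Solving the tridiagonal system: m_0 = -139/16, m_1 = 91/8, m_2 = -205/16, m_3 = 67/8, m_4 = -67/16.

11.3750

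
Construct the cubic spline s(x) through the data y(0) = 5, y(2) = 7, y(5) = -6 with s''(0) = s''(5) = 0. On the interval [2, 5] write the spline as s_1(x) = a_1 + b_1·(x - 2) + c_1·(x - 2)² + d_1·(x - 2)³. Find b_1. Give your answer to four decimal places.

-1.1333

Write m_i for s''(x_i). With h_i = 2, 3 and divided differences Δ_i = 1, -13/3, the continuity of s' gives the tridiagonal system
  2·m_0 + 10·m_1 + 3·m_2 = 6(Δ_1 - Δ_0) = -32
Natural end conditions: m_0 = m_2 = 0.
Solving the tridiagonal system: m_0 = 0, m_1 = -16/5, m_2 = 0.
On [2, 5], with s_1(x) = a_1 + b_1·(x - 2) + c_1·(x - 2)² + d_1·(x - 2)³: c_1 = m_1/2 = -8/5, d_1 = (m_2 - m_1)/(6h_1) = 8/45, b_1 = Δ_1 - h_1(2m_1 + m_2)/6 = -17/15.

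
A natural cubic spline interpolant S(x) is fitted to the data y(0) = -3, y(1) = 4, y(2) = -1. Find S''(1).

Put m_i = S'' at the i-th knot. Here h = (1, 1) and Δ = (7, -5), so the interior equations h_(i-1)·m_(i-1) + 2(h_(i-1)+h_i)·m_i + h_i·m_(i+1) = 6(Δ_i − Δ_(i-1)) read
  1·m_0 + 4·m_1 + 1·m_2 = 6(Δ_1 - Δ_0) = -72
Natural end conditions: m_0 = m_2 = 0.
Solving the tridiagonal system: m_0 = 0, m_1 = -18, m_2 = 0.

-18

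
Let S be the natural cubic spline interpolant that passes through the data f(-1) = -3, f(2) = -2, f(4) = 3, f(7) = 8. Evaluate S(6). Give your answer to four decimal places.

6.6852

Let σ_i = S''(x_i). Step sizes h_i = 3, 2, 3; slopes of the chords Δ_i = (y_(i+1) - y_i)/h_i = 1/3, 5/2, 5/3.
  3·σ_0 + 10·σ_1 + 2·σ_2 = 6(Δ_1 - Δ_0) = 13
  2·σ_1 + 10·σ_2 + 3·σ_3 = 6(Δ_2 - Δ_1) = -5
Natural end conditions: σ_0 = σ_3 = 0.
Solving: σ_0 = 0, σ_1 = 35/24, σ_2 = -19/24, σ_3 = 0.
On [4, 7], S(x) = 3 + 59/24·(x - 4) - 19/48·(x - 4)² + 19/432·(x - 4)³.
With (x - 4) = 2: S(6) = 361/54.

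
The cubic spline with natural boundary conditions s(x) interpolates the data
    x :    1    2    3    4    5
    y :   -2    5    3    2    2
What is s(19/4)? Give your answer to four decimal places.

Write σ_i for s''(x_i). With h_i = 1, 1, 1, 1 and divided differences Δ_i = 7, -2, -1, 0, the continuity of s' gives the tridiagonal system
  1·σ_0 + 4·σ_1 + 1·σ_2 = 6(Δ_1 - Δ_0) = -54
  1·σ_1 + 4·σ_2 + 1·σ_3 = 6(Δ_2 - Δ_1) = 6
  1·σ_2 + 4·σ_3 + 1·σ_4 = 6(Δ_3 - Δ_2) = 6
Natural end conditions: σ_0 = σ_4 = 0.
Solving: σ_0 = 0, σ_1 = -207/14, σ_2 = 36/7, σ_3 = 3/14, σ_4 = 0.
On [4, 5], s(x) = 2 - 1/14·(x - 4) + 3/28·(x - 4)² - 1/28·(x - 4)³.
With (x - 4) = 3/4: s(19/4) = 3569/1792.

1.9916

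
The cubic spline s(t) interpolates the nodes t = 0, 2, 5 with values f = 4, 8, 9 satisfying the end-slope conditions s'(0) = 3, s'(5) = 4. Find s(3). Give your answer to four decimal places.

With σ_i denoting the second derivative at x_i, h_i = 2, 3, and Δ_i = (y_(i+1) − y_i)/h_i = 2, 1/3:
  2·σ_0 + 10·σ_1 + 3·σ_2 = 6(Δ_1 - Δ_0) = -10
Clamped end conditions give two more equations: 2h_0·σ_0 + h_0·σ_1 = 6(Δ_0 - s'(0)) = -6 and h_1·σ_1 + 2h_1·σ_2 = 6(s'(5) - Δ_1) = 22.
Solving: σ_0 = -3/10, σ_1 = -12/5, σ_2 = 73/15.
On [2, 5], s(t) = 8 + 3/10·(t - 2) - 6/5·(t - 2)² + 109/270·(t - 2)³.
With (t - 2) = 1: s(3) = 1013/135.

7.5037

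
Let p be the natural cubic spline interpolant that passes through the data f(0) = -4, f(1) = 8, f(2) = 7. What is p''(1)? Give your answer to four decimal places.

Let M_i = p''(x_i). Step sizes h_i = 1, 1; slopes of the chords Δ_i = (y_(i+1) - y_i)/h_i = 12, -1.
  1·M_0 + 4·M_1 + 1·M_2 = 6(Δ_1 - Δ_0) = -78
Natural end conditions: M_0 = M_2 = 0.
Solving the tridiagonal system: M_0 = 0, M_1 = -39/2, M_2 = 0.

-19.5000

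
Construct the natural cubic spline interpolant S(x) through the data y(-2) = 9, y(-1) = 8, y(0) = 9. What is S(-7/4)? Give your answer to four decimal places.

Put M_i = S'' at the i-th knot. Here h = (1, 1) and Δ = (-1, 1), so the interior equations h_(i-1)·M_(i-1) + 2(h_(i-1)+h_i)·M_i + h_i·M_(i+1) = 6(Δ_i − Δ_(i-1)) read
  1·M_0 + 4·M_1 + 1·M_2 = 6(Δ_1 - Δ_0) = 12
Natural end conditions: M_0 = M_2 = 0.
Solving the tridiagonal system: M_0 = 0, M_1 = 3, M_2 = 0.
On [-2, -1], S(x) = 9 - 3/2·(x + 2) + 0·(x + 2)² + 1/2·(x + 2)³.
With (x + 2) = 1/4: S(-7/4) = 1105/128.

8.6328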